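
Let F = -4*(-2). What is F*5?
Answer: 40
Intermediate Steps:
F = 8
F*5 = 8*5 = 40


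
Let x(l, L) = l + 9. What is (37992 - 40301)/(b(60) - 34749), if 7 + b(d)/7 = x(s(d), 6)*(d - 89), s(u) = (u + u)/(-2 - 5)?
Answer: 2309/33145 ≈ 0.069664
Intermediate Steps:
s(u) = -2*u/7 (s(u) = (2*u)/(-7) = (2*u)*(-⅐) = -2*u/7)
x(l, L) = 9 + l
b(d) = -49 + 7*(-89 + d)*(9 - 2*d/7) (b(d) = -49 + 7*((9 - 2*d/7)*(d - 89)) = -49 + 7*((9 - 2*d/7)*(-89 + d)) = -49 + 7*((-89 + d)*(9 - 2*d/7)) = -49 + 7*(-89 + d)*(9 - 2*d/7))
(37992 - 40301)/(b(60) - 34749) = (37992 - 40301)/((-5656 - 2*60² + 241*60) - 34749) = -2309/((-5656 - 2*3600 + 14460) - 34749) = -2309/((-5656 - 7200 + 14460) - 34749) = -2309/(1604 - 34749) = -2309/(-33145) = -2309*(-1/33145) = 2309/33145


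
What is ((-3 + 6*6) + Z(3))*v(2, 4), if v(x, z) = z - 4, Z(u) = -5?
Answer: 0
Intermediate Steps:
v(x, z) = -4 + z
((-3 + 6*6) + Z(3))*v(2, 4) = ((-3 + 6*6) - 5)*(-4 + 4) = ((-3 + 36) - 5)*0 = (33 - 5)*0 = 28*0 = 0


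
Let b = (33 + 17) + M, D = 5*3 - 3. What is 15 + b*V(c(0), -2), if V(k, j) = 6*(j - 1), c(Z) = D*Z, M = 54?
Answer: -1857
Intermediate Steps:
D = 12 (D = 15 - 3 = 12)
c(Z) = 12*Z
b = 104 (b = (33 + 17) + 54 = 50 + 54 = 104)
V(k, j) = -6 + 6*j (V(k, j) = 6*(-1 + j) = -6 + 6*j)
15 + b*V(c(0), -2) = 15 + 104*(-6 + 6*(-2)) = 15 + 104*(-6 - 12) = 15 + 104*(-18) = 15 - 1872 = -1857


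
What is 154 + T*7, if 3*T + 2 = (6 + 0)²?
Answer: 700/3 ≈ 233.33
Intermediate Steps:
T = 34/3 (T = -⅔ + (6 + 0)²/3 = -⅔ + (⅓)*6² = -⅔ + (⅓)*36 = -⅔ + 12 = 34/3 ≈ 11.333)
154 + T*7 = 154 + (34/3)*7 = 154 + 238/3 = 700/3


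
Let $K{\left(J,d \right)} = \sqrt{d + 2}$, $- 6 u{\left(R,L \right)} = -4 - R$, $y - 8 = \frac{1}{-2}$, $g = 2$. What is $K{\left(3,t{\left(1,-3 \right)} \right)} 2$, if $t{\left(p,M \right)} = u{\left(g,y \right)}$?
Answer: $2 \sqrt{3} \approx 3.4641$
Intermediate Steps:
$y = \frac{15}{2}$ ($y = 8 + \frac{1}{-2} = 8 - \frac{1}{2} = \frac{15}{2} \approx 7.5$)
$u{\left(R,L \right)} = \frac{2}{3} + \frac{R}{6}$ ($u{\left(R,L \right)} = - \frac{-4 - R}{6} = \frac{2}{3} + \frac{R}{6}$)
$t{\left(p,M \right)} = 1$ ($t{\left(p,M \right)} = \frac{2}{3} + \frac{1}{6} \cdot 2 = \frac{2}{3} + \frac{1}{3} = 1$)
$K{\left(J,d \right)} = \sqrt{2 + d}$
$K{\left(3,t{\left(1,-3 \right)} \right)} 2 = \sqrt{2 + 1} \cdot 2 = \sqrt{3} \cdot 2 = 2 \sqrt{3}$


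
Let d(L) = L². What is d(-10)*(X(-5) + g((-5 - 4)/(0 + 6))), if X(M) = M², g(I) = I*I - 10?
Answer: 1725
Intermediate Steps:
g(I) = -10 + I² (g(I) = I² - 10 = -10 + I²)
d(-10)*(X(-5) + g((-5 - 4)/(0 + 6))) = (-10)²*((-5)² + (-10 + ((-5 - 4)/(0 + 6))²)) = 100*(25 + (-10 + (-9/6)²)) = 100*(25 + (-10 + (-9*⅙)²)) = 100*(25 + (-10 + (-3/2)²)) = 100*(25 + (-10 + 9/4)) = 100*(25 - 31/4) = 100*(69/4) = 1725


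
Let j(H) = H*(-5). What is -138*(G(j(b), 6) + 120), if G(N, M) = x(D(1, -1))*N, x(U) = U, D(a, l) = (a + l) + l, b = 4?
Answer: -19320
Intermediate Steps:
D(a, l) = a + 2*l
j(H) = -5*H
G(N, M) = -N (G(N, M) = (1 + 2*(-1))*N = (1 - 2)*N = -N)
-138*(G(j(b), 6) + 120) = -138*(-(-5)*4 + 120) = -138*(-1*(-20) + 120) = -138*(20 + 120) = -138*140 = -19320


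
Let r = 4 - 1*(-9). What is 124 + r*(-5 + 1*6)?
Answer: 137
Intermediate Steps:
r = 13 (r = 4 + 9 = 13)
124 + r*(-5 + 1*6) = 124 + 13*(-5 + 1*6) = 124 + 13*(-5 + 6) = 124 + 13*1 = 124 + 13 = 137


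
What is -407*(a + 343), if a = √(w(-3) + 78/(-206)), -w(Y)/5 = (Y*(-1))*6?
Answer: -139601 - 407*I*√958827/103 ≈ -1.396e+5 - 3869.3*I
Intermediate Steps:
w(Y) = 30*Y (w(Y) = -5*Y*(-1)*6 = -5*(-Y)*6 = -(-30)*Y = 30*Y)
a = I*√958827/103 (a = √(30*(-3) + 78/(-206)) = √(-90 + 78*(-1/206)) = √(-90 - 39/103) = √(-9309/103) = I*√958827/103 ≈ 9.5068*I)
-407*(a + 343) = -407*(I*√958827/103 + 343) = -407*(343 + I*√958827/103) = -139601 - 407*I*√958827/103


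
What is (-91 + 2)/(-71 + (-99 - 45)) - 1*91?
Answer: -19476/215 ≈ -90.586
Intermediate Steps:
(-91 + 2)/(-71 + (-99 - 45)) - 1*91 = -89/(-71 - 144) - 91 = -89/(-215) - 91 = -89*(-1/215) - 91 = 89/215 - 91 = -19476/215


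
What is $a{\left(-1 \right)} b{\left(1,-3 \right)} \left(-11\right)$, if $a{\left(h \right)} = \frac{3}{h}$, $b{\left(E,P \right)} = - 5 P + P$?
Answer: $396$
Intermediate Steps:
$b{\left(E,P \right)} = - 4 P$
$a{\left(-1 \right)} b{\left(1,-3 \right)} \left(-11\right) = \frac{3}{-1} \left(\left(-4\right) \left(-3\right)\right) \left(-11\right) = 3 \left(-1\right) 12 \left(-11\right) = \left(-3\right) 12 \left(-11\right) = \left(-36\right) \left(-11\right) = 396$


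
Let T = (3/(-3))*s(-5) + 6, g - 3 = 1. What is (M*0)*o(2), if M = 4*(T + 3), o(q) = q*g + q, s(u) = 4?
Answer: 0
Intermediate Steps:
g = 4 (g = 3 + 1 = 4)
o(q) = 5*q (o(q) = q*4 + q = 4*q + q = 5*q)
T = 2 (T = (3/(-3))*4 + 6 = (3*(-⅓))*4 + 6 = -1*4 + 6 = -4 + 6 = 2)
M = 20 (M = 4*(2 + 3) = 4*5 = 20)
(M*0)*o(2) = (20*0)*(5*2) = 0*10 = 0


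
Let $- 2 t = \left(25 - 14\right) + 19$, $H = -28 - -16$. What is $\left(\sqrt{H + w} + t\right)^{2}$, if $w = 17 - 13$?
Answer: $217 - 60 i \sqrt{2} \approx 217.0 - 84.853 i$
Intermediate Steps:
$H = -12$ ($H = -28 + 16 = -12$)
$w = 4$ ($w = 17 - 13 = 4$)
$t = -15$ ($t = - \frac{\left(25 - 14\right) + 19}{2} = - \frac{11 + 19}{2} = \left(- \frac{1}{2}\right) 30 = -15$)
$\left(\sqrt{H + w} + t\right)^{2} = \left(\sqrt{-12 + 4} - 15\right)^{2} = \left(\sqrt{-8} - 15\right)^{2} = \left(2 i \sqrt{2} - 15\right)^{2} = \left(-15 + 2 i \sqrt{2}\right)^{2}$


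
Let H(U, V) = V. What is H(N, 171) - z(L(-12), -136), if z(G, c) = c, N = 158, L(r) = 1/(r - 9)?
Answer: 307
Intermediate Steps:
L(r) = 1/(-9 + r)
H(N, 171) - z(L(-12), -136) = 171 - 1*(-136) = 171 + 136 = 307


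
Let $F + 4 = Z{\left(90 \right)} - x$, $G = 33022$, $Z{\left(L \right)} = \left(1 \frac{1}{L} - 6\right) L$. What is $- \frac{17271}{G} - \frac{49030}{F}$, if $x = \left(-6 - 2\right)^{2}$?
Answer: $\frac{84662377}{1054966} \approx 80.251$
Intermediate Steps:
$Z{\left(L \right)} = L \left(-6 + \frac{1}{L}\right)$ ($Z{\left(L \right)} = \left(\frac{1}{L} - 6\right) L = \left(-6 + \frac{1}{L}\right) L = L \left(-6 + \frac{1}{L}\right)$)
$x = 64$ ($x = \left(-8\right)^{2} = 64$)
$F = -607$ ($F = -4 + \left(\left(1 - 540\right) - 64\right) = -4 - 603 = -607$)
$- \frac{17271}{G} - \frac{49030}{F} = - \frac{17271}{33022} - \frac{49030}{-607} = \left(-17271\right) \frac{1}{33022} - - \frac{49030}{607} = - \frac{909}{1738} + \frac{49030}{607} = \frac{84662377}{1054966}$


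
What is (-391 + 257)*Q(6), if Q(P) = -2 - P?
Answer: 1072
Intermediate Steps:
(-391 + 257)*Q(6) = (-391 + 257)*(-2 - 1*6) = -134*(-2 - 6) = -134*(-8) = 1072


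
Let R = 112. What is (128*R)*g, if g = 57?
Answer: 817152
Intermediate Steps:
(128*R)*g = (128*112)*57 = 14336*57 = 817152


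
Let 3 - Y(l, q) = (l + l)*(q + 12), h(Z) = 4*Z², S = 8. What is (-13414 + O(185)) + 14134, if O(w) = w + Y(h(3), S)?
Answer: -532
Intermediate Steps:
Y(l, q) = 3 - 2*l*(12 + q) (Y(l, q) = 3 - (l + l)*(q + 12) = 3 - 2*l*(12 + q))
O(w) = -1437 + w (O(w) = w + (3 - 96*3² - 2*4*3²*8) = w + (3 - 96*9 - 2*4*9*8) = w + (3 - 24*36 - 2*36*8) = w + (3 - 864 - 576) = w - 1437 = -1437 + w)
(-13414 + O(185)) + 14134 = (-13414 + (-1437 + 185)) + 14134 = (-13414 - 1252) + 14134 = -14666 + 14134 = -532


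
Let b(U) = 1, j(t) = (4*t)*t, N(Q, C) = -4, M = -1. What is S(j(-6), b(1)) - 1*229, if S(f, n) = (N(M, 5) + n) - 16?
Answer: -248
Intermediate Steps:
j(t) = 4*t²
S(f, n) = -20 + n (S(f, n) = (-4 + n) - 16 = -20 + n)
S(j(-6), b(1)) - 1*229 = (-20 + 1) - 1*229 = -19 - 229 = -248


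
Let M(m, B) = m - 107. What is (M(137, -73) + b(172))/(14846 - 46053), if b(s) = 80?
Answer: -10/2837 ≈ -0.0035249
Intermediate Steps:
M(m, B) = -107 + m
(M(137, -73) + b(172))/(14846 - 46053) = ((-107 + 137) + 80)/(14846 - 46053) = (30 + 80)/(-31207) = 110*(-1/31207) = -10/2837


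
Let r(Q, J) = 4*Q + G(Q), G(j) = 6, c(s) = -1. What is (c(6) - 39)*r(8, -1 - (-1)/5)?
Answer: -1520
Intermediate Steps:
r(Q, J) = 6 + 4*Q (r(Q, J) = 4*Q + 6 = 6 + 4*Q)
(c(6) - 39)*r(8, -1 - (-1)/5) = (-1 - 39)*(6 + 4*8) = -40*(6 + 32) = -40*38 = -1520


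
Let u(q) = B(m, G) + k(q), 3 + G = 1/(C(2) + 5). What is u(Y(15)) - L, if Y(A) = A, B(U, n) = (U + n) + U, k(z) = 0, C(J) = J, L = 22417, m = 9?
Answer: -156813/7 ≈ -22402.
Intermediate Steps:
G = -20/7 (G = -3 + 1/(2 + 5) = -3 + 1/7 = -3 + ⅐ = -20/7 ≈ -2.8571)
B(U, n) = n + 2*U
u(q) = 106/7 (u(q) = (-20/7 + 2*9) + 0 = (-20/7 + 18) + 0 = 106/7 + 0 = 106/7)
u(Y(15)) - L = 106/7 - 1*22417 = 106/7 - 22417 = -156813/7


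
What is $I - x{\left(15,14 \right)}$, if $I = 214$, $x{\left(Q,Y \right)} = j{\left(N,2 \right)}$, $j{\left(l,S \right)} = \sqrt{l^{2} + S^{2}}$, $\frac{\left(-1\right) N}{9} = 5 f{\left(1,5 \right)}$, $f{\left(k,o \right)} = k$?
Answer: $214 - \sqrt{2029} \approx 168.96$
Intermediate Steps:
$N = -45$ ($N = - 9 \cdot 5 \cdot 1 = \left(-9\right) 5 = -45$)
$j{\left(l,S \right)} = \sqrt{S^{2} + l^{2}}$
$x{\left(Q,Y \right)} = \sqrt{2029}$ ($x{\left(Q,Y \right)} = \sqrt{2^{2} + \left(-45\right)^{2}} = \sqrt{4 + 2025} = \sqrt{2029}$)
$I - x{\left(15,14 \right)} = 214 - \sqrt{2029}$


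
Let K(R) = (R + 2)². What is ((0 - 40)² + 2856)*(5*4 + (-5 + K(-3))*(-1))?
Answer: 106944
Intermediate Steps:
K(R) = (2 + R)²
((0 - 40)² + 2856)*(5*4 + (-5 + K(-3))*(-1)) = ((0 - 40)² + 2856)*(5*4 + (-5 + (2 - 3)²)*(-1)) = ((-40)² + 2856)*(20 + (-5 + (-1)²)*(-1)) = (1600 + 2856)*(20 + (-5 + 1)*(-1)) = 4456*(20 - 4*(-1)) = 4456*(20 + 4) = 4456*24 = 106944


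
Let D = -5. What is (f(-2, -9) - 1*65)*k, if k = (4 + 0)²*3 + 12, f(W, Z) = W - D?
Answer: -3720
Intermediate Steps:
f(W, Z) = 5 + W (f(W, Z) = W - 1*(-5) = W + 5 = 5 + W)
k = 60 (k = 4²*3 + 12 = 16*3 + 12 = 48 + 12 = 60)
(f(-2, -9) - 1*65)*k = ((5 - 2) - 1*65)*60 = (3 - 65)*60 = -62*60 = -3720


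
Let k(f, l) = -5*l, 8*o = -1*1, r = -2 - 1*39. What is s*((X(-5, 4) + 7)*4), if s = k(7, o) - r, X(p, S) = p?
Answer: 333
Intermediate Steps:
r = -41 (r = -2 - 39 = -41)
o = -⅛ (o = (-1*1)/8 = (⅛)*(-1) = -⅛ ≈ -0.12500)
s = 333/8 (s = -5*(-⅛) - 1*(-41) = 5/8 + 41 = 333/8 ≈ 41.625)
s*((X(-5, 4) + 7)*4) = 333*((-5 + 7)*4)/8 = 333*(2*4)/8 = (333/8)*8 = 333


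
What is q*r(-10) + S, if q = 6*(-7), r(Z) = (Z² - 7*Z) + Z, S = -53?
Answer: -6773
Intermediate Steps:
r(Z) = Z² - 6*Z
q = -42
q*r(-10) + S = -(-420)*(-6 - 10) - 53 = -(-420)*(-16) - 53 = -42*160 - 53 = -6720 - 53 = -6773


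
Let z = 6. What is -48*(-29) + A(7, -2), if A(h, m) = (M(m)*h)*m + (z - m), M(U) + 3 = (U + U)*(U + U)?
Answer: 1218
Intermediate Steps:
M(U) = -3 + 4*U² (M(U) = -3 + (U + U)*(U + U) = -3 + (2*U)*(2*U) = -3 + 4*U²)
A(h, m) = 6 - m + h*m*(-3 + 4*m²) (A(h, m) = ((-3 + 4*m²)*h)*m + (6 - m) = (h*(-3 + 4*m²))*m + (6 - m) = h*m*(-3 + 4*m²) + (6 - m) = 6 - m + h*m*(-3 + 4*m²))
-48*(-29) + A(7, -2) = -48*(-29) + (6 - 1*(-2) + 7*(-2)*(-3 + 4*(-2)²)) = 1392 + (6 + 2 + 7*(-2)*(-3 + 4*4)) = 1392 + (6 + 2 + 7*(-2)*(-3 + 16)) = 1392 + (6 + 2 + 7*(-2)*13) = 1392 + (6 + 2 - 182) = 1392 - 174 = 1218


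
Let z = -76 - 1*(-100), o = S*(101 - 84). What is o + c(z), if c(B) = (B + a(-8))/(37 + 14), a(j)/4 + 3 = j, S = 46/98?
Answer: 18961/2499 ≈ 7.5874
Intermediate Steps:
S = 23/49 (S = 46*(1/98) = 23/49 ≈ 0.46939)
a(j) = -12 + 4*j
o = 391/49 (o = 23*(101 - 84)/49 = (23/49)*17 = 391/49 ≈ 7.9796)
z = 24 (z = -76 + 100 = 24)
c(B) = -44/51 + B/51 (c(B) = (B + (-12 + 4*(-8)))/(37 + 14) = (B + (-12 - 32))/51 = (B - 44)*(1/51) = (-44 + B)*(1/51) = -44/51 + B/51)
o + c(z) = 391/49 + (-44/51 + (1/51)*24) = 391/49 + (-44/51 + 8/17) = 391/49 - 20/51 = 18961/2499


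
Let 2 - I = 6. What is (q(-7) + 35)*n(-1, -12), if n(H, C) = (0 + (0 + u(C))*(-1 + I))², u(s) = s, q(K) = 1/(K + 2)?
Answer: 125280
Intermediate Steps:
I = -4 (I = 2 - 1*6 = 2 - 6 = -4)
q(K) = 1/(2 + K)
n(H, C) = 25*C² (n(H, C) = (0 + (0 + C)*(-1 - 4))² = (0 + C*(-5))² = (0 - 5*C)² = (-5*C)² = 25*C²)
(q(-7) + 35)*n(-1, -12) = (1/(2 - 7) + 35)*(25*(-12)²) = (1/(-5) + 35)*(25*144) = (-⅕ + 35)*3600 = (174/5)*3600 = 125280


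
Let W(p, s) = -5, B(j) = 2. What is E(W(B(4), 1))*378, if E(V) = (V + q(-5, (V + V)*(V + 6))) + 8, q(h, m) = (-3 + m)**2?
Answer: 65016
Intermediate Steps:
E(V) = 8 + V + (-3 + 2*V*(6 + V))**2 (E(V) = (V + (-3 + (V + V)*(V + 6))**2) + 8 = (V + (-3 + (2*V)*(6 + V))**2) + 8 = (V + (-3 + 2*V*(6 + V))**2) + 8 = 8 + V + (-3 + 2*V*(6 + V))**2)
E(W(B(4), 1))*378 = (8 - 5 + (-3 + 2*(-5)*(6 - 5))**2)*378 = (8 - 5 + (-3 + 2*(-5)*1)**2)*378 = (8 - 5 + (-3 - 10)**2)*378 = (8 - 5 + (-13)**2)*378 = (8 - 5 + 169)*378 = 172*378 = 65016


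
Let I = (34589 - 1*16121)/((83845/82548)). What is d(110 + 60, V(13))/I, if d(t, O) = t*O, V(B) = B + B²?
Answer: 648541075/381124116 ≈ 1.7017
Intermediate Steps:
I = 1524496464/83845 (I = (34589 - 16121)/((83845*(1/82548))) = 18468/(83845/82548) = 18468*(82548/83845) = 1524496464/83845 ≈ 18182.)
d(t, O) = O*t
d(110 + 60, V(13))/I = ((13*(1 + 13))*(110 + 60))/(1524496464/83845) = ((13*14)*170)*(83845/1524496464) = (182*170)*(83845/1524496464) = 30940*(83845/1524496464) = 648541075/381124116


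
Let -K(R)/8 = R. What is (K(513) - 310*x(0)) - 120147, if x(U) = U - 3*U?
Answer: -124251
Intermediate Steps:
K(R) = -8*R
x(U) = -2*U
(K(513) - 310*x(0)) - 120147 = (-8*513 - (-620)*0) - 120147 = (-4104 - 310*0) - 120147 = (-4104 + 0) - 120147 = -4104 - 120147 = -124251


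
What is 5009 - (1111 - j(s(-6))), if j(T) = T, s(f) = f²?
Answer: 3934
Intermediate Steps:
5009 - (1111 - j(s(-6))) = 5009 - (1111 - 1*(-6)²) = 5009 - (1111 - 1*36) = 5009 - (1111 - 36) = 5009 - 1*1075 = 5009 - 1075 = 3934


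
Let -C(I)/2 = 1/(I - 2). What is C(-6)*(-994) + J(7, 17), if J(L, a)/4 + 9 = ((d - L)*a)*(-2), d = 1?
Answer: 1063/2 ≈ 531.50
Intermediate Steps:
C(I) = -2/(-2 + I) (C(I) = -2/(I - 2) = -2/(-2 + I))
J(L, a) = -36 - 8*a*(1 - L) (J(L, a) = -36 + 4*(((1 - L)*a)*(-2)) = -36 + 4*((a*(1 - L))*(-2)) = -36 + 4*(-2*a*(1 - L)) = -36 - 8*a*(1 - L))
C(-6)*(-994) + J(7, 17) = -2/(-2 - 6)*(-994) + (-36 - 8*17 + 8*7*17) = -2/(-8)*(-994) + (-36 - 136 + 952) = -2*(-⅛)*(-994) + 780 = (¼)*(-994) + 780 = -497/2 + 780 = 1063/2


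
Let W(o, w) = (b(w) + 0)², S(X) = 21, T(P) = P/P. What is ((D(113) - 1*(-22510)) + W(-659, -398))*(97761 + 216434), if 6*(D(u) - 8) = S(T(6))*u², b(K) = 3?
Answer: 42239433215/2 ≈ 2.1120e+10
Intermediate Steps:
T(P) = 1
D(u) = 8 + 7*u²/2 (D(u) = 8 + (21*u²)/6 = 8 + 7*u²/2)
W(o, w) = 9 (W(o, w) = (3 + 0)² = 3² = 9)
((D(113) - 1*(-22510)) + W(-659, -398))*(97761 + 216434) = (((8 + (7/2)*113²) - 1*(-22510)) + 9)*(97761 + 216434) = (((8 + (7/2)*12769) + 22510) + 9)*314195 = (((8 + 89383/2) + 22510) + 9)*314195 = ((89399/2 + 22510) + 9)*314195 = (134419/2 + 9)*314195 = (134437/2)*314195 = 42239433215/2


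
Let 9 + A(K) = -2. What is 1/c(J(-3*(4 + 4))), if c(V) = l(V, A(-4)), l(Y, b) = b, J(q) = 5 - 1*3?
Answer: -1/11 ≈ -0.090909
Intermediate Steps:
A(K) = -11 (A(K) = -9 - 2 = -11)
J(q) = 2 (J(q) = 5 - 3 = 2)
c(V) = -11
1/c(J(-3*(4 + 4))) = 1/(-11) = -1/11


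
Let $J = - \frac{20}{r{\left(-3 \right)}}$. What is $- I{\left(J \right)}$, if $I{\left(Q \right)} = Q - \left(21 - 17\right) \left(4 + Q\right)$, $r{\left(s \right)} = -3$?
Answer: $36$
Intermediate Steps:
$J = \frac{20}{3}$ ($J = - \frac{20}{-3} = \left(-20\right) \left(- \frac{1}{3}\right) = \frac{20}{3} \approx 6.6667$)
$I{\left(Q \right)} = -16 - 3 Q$ ($I{\left(Q \right)} = Q - 4 \left(4 + Q\right) = Q - \left(16 + 4 Q\right) = -16 - 3 Q$)
$- I{\left(J \right)} = - (-16 - 20) = \left(-1\right) \left(-36\right) = 36$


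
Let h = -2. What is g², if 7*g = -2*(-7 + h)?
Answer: 324/49 ≈ 6.6122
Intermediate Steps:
g = 18/7 (g = (-2*(-7 - 2))/7 = (-2*(-9))/7 = (⅐)*18 = 18/7 ≈ 2.5714)
g² = (18/7)² = 324/49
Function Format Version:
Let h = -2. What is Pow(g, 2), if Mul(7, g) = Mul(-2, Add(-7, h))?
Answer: Rational(324, 49) ≈ 6.6122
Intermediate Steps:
g = Rational(18, 7) (g = Mul(Rational(1, 7), Mul(-2, Add(-7, -2))) = Mul(Rational(1, 7), Mul(-2, -9)) = Mul(Rational(1, 7), 18) = Rational(18, 7) ≈ 2.5714)
Pow(g, 2) = Pow(Rational(18, 7), 2) = Rational(324, 49)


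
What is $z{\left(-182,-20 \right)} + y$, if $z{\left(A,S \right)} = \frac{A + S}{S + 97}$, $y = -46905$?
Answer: $- \frac{3611887}{77} \approx -46908.0$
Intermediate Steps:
$z{\left(A,S \right)} = \frac{A + S}{97 + S}$
$z{\left(-182,-20 \right)} + y = \frac{-182 - 20}{97 - 20} - 46905 = \frac{1}{77} \left(-202\right) - 46905 = - \frac{202}{77} - 46905 = - \frac{3611887}{77}$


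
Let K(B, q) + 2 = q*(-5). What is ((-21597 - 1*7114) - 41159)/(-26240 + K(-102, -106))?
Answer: 34935/12856 ≈ 2.7174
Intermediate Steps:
K(B, q) = -2 - 5*q (K(B, q) = -2 + q*(-5) = -2 - 5*q)
((-21597 - 1*7114) - 41159)/(-26240 + K(-102, -106)) = ((-21597 - 1*7114) - 41159)/(-26240 + (-2 - 5*(-106))) = ((-21597 - 7114) - 41159)/(-26240 + (-2 + 530)) = (-28711 - 41159)/(-26240 + 528) = -69870/(-25712) = -69870*(-1/25712) = 34935/12856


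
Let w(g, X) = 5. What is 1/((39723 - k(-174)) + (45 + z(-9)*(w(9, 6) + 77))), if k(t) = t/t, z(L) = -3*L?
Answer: 1/41981 ≈ 2.3820e-5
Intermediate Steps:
k(t) = 1
1/((39723 - k(-174)) + (45 + z(-9)*(w(9, 6) + 77))) = 1/((39723 - 1*1) + (45 + (-3*(-9))*(5 + 77))) = 1/((39723 - 1) + (45 + 27*82)) = 1/(39722 + (45 + 2214)) = 1/(39722 + 2259) = 1/41981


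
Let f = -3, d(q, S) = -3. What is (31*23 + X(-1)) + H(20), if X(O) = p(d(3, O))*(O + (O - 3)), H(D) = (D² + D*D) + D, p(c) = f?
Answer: 1548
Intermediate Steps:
p(c) = -3
H(D) = D + 2*D² (H(D) = (D² + D²) + D = 2*D² + D = D + 2*D²)
X(O) = 9 - 6*O (X(O) = -3*(O + (O - 3)) = -3*(O + (-3 + O)) = -3*(-3 + 2*O) = 9 - 6*O)
(31*23 + X(-1)) + H(20) = (31*23 + (9 - 6*(-1))) + 20*(1 + 2*20) = (713 + (9 + 6)) + 20*(1 + 40) = (713 + 15) + 20*41 = 728 + 820 = 1548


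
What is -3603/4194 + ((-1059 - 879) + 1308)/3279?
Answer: -1606273/1528014 ≈ -1.0512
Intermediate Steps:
-3603/4194 + ((-1059 - 879) + 1308)/3279 = -3603*1/4194 + (-1938 + 1308)*(1/3279) = -1201/1398 - 630*1/3279 = -1201/1398 - 210/1093 = -1606273/1528014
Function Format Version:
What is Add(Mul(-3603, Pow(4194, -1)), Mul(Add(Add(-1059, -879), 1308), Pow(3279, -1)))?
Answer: Rational(-1606273, 1528014) ≈ -1.0512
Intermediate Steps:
Add(Mul(-3603, Pow(4194, -1)), Mul(Add(Add(-1059, -879), 1308), Pow(3279, -1))) = Add(Mul(-3603, Rational(1, 4194)), Mul(Add(-1938, 1308), Rational(1, 3279))) = Add(Rational(-1201, 1398), Mul(-630, Rational(1, 3279))) = Add(Rational(-1201, 1398), Rational(-210, 1093)) = Rational(-1606273, 1528014)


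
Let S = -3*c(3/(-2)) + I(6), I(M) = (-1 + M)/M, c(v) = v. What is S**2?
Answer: 256/9 ≈ 28.444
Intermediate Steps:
I(M) = (-1 + M)/M
S = 16/3 (S = -9/(-2) + (-1 + 6)/6 = -9*(-1)/2 + (1/6)*5 = -3*(-3/2) + 5/6 = 9/2 + 5/6 = 16/3 ≈ 5.3333)
S**2 = (16/3)**2 = 256/9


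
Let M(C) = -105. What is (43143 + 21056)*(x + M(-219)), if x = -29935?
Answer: -1928537960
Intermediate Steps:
(43143 + 21056)*(x + M(-219)) = (43143 + 21056)*(-29935 - 105) = 64199*(-30040) = -1928537960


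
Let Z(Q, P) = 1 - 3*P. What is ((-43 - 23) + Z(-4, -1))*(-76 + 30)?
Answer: 2852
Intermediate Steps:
((-43 - 23) + Z(-4, -1))*(-76 + 30) = ((-43 - 23) + (1 - 3*(-1)))*(-76 + 30) = (-66 + (1 + 3))*(-46) = (-66 + 4)*(-46) = -62*(-46) = 2852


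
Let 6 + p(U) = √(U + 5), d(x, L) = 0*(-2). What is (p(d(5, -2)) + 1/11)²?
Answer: 4830/121 - 130*√5/11 ≈ 13.491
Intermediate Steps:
d(x, L) = 0
p(U) = -6 + √(5 + U) (p(U) = -6 + √(U + 5) = -6 + √(5 + U))
(p(d(5, -2)) + 1/11)² = ((-6 + √(5 + 0)) + 1/11)² = ((-6 + √5) + 1/11)² = (-65/11 + √5)²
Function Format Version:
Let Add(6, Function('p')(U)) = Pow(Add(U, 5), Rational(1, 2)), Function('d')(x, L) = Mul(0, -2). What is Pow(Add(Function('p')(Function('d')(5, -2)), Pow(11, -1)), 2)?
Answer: Add(Rational(4830, 121), Mul(Rational(-130, 11), Pow(5, Rational(1, 2)))) ≈ 13.491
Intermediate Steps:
Function('d')(x, L) = 0
Function('p')(U) = Add(-6, Pow(Add(5, U), Rational(1, 2))) (Function('p')(U) = Add(-6, Pow(Add(U, 5), Rational(1, 2))) = Add(-6, Pow(Add(5, U), Rational(1, 2))))
Pow(Add(Function('p')(Function('d')(5, -2)), Pow(11, -1)), 2) = Pow(Add(Add(-6, Pow(Add(5, 0), Rational(1, 2))), Pow(11, -1)), 2) = Pow(Add(Add(-6, Pow(5, Rational(1, 2))), Rational(1, 11)), 2) = Pow(Add(Rational(-65, 11), Pow(5, Rational(1, 2))), 2)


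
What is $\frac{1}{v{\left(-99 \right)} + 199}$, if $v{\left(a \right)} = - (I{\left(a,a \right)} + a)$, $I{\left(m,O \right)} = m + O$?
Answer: $\frac{1}{496} \approx 0.0020161$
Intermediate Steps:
$I{\left(m,O \right)} = O + m$
$v{\left(a \right)} = - 3 a$ ($v{\left(a \right)} = - (\left(a + a\right) + a) = - (2 a + a) = - 3 a$)
$\frac{1}{v{\left(-99 \right)} + 199} = \frac{1}{\left(-3\right) \left(-99\right) + 199} = \frac{1}{297 + 199} = \frac{1}{496}$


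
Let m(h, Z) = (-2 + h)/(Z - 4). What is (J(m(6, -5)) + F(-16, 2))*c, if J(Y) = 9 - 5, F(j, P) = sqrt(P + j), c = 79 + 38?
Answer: 468 + 117*I*sqrt(14) ≈ 468.0 + 437.77*I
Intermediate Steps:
m(h, Z) = (-2 + h)/(-4 + Z)
c = 117
J(Y) = 4
(J(m(6, -5)) + F(-16, 2))*c = (4 + sqrt(2 - 16))*117 = (4 + sqrt(-14))*117 = (4 + I*sqrt(14))*117 = 468 + 117*I*sqrt(14)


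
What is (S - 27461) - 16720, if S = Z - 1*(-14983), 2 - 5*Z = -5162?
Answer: -140826/5 ≈ -28165.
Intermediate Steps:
Z = 5164/5 (Z = ⅖ - ⅕*(-5162) = ⅖ + 5162/5 = 5164/5 ≈ 1032.8)
S = 80079/5 (S = 5164/5 - 1*(-14983) = 5164/5 + 14983 = 80079/5 ≈ 16016.)
(S - 27461) - 16720 = (80079/5 - 27461) - 16720 = -57226/5 - 16720 = -140826/5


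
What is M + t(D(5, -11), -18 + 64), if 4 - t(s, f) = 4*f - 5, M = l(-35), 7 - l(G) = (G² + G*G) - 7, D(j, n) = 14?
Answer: -2611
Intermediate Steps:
l(G) = 14 - 2*G² (l(G) = 7 - ((G² + G*G) - 7) = 7 - ((G² + G²) - 7) = 7 - (2*G² - 7) = 7 - (-7 + 2*G²) = 7 + (7 - 2*G²) = 14 - 2*G²)
M = -2436 (M = 14 - 2*(-35)² = 14 - 2*1225 = 14 - 2450 = -2436)
t(s, f) = 9 - 4*f (t(s, f) = 4 - (4*f - 5) = 4 - (-5 + 4*f) = 4 + (5 - 4*f) = 9 - 4*f)
M + t(D(5, -11), -18 + 64) = -2436 + (9 - 4*(-18 + 64)) = -2436 + (9 - 4*46) = -2436 + (9 - 184) = -2436 - 175 = -2611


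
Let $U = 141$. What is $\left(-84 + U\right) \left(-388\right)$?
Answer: $-22116$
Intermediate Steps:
$\left(-84 + U\right) \left(-388\right) = \left(-84 + 141\right) \left(-388\right) = 57 \left(-388\right) = -22116$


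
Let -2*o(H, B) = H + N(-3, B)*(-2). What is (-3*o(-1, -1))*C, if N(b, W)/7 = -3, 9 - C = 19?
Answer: -615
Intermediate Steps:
C = -10 (C = 9 - 1*19 = 9 - 19 = -10)
N(b, W) = -21 (N(b, W) = 7*(-3) = -21)
o(H, B) = -21 - H/2 (o(H, B) = -(H - 21*(-2))/2 = -(H + 42)/2 = -(42 + H)/2 = -21 - H/2)
(-3*o(-1, -1))*C = -3*(-21 - ½*(-1))*(-10) = -3*(-21 + ½)*(-10) = -3*(-41/2)*(-10) = (123/2)*(-10) = -615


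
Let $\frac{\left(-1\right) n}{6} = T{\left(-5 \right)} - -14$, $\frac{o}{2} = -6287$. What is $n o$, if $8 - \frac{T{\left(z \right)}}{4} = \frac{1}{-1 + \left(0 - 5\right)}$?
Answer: $3520720$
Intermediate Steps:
$o = -12574$ ($o = 2 \left(-6287\right) = -12574$)
$T{\left(z \right)} = \frac{98}{3}$ ($T{\left(z \right)} = 32 - \frac{4}{-1 + \left(0 - 5\right)} = 32 - \frac{4}{-1 - 5} = 32 - \frac{4}{-6} = 32 - - \frac{2}{3} = 32 + \frac{2}{3} = \frac{98}{3}$)
$n = -280$ ($n = - 6 \left(\frac{98}{3} - -14\right) = - 6 \left(\frac{98}{3} + 14\right) = \left(-6\right) \frac{140}{3} = -280$)
$n o = \left(-280\right) \left(-12574\right) = 3520720$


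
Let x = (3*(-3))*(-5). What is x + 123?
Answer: 168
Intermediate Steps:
x = 45 (x = -9*(-5) = 45)
x + 123 = 45 + 123 = 168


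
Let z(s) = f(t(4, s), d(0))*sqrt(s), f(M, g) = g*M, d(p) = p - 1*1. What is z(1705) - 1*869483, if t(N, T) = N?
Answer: -869483 - 4*sqrt(1705) ≈ -8.6965e+5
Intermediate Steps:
d(p) = -1 + p (d(p) = p - 1 = -1 + p)
f(M, g) = M*g
z(s) = -4*sqrt(s) (z(s) = (4*(-1 + 0))*sqrt(s) = (4*(-1))*sqrt(s) = -4*sqrt(s))
z(1705) - 1*869483 = -4*sqrt(1705) - 1*869483 = -4*sqrt(1705) - 869483 = -869483 - 4*sqrt(1705)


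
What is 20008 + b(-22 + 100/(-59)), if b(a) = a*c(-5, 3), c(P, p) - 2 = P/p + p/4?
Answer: 2357915/118 ≈ 19982.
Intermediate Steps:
c(P, p) = 2 + p/4 + P/p (c(P, p) = 2 + (P/p + p/4) = 2 + (p/4 + P/p) = 2 + p/4 + P/p)
b(a) = 13*a/12 (b(a) = a*(2 + (¼)*3 - 5/3) = a*(2 + ¾ - 5*⅓) = a*(2 + ¾ - 5/3) = a*(13/12) = 13*a/12)
20008 + b(-22 + 100/(-59)) = 20008 + 13*(-22 + 100/(-59))/12 = 20008 + 13*(-22 + 100*(-1/59))/12 = 20008 + 13*(-22 - 100/59)/12 = 20008 + (13/12)*(-1398/59) = 20008 - 3029/118 = 2357915/118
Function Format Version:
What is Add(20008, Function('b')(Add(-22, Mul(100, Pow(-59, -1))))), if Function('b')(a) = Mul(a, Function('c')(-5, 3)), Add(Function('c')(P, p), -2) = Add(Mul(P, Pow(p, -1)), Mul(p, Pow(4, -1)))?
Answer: Rational(2357915, 118) ≈ 19982.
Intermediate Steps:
Function('c')(P, p) = Add(2, Mul(Rational(1, 4), p), Mul(P, Pow(p, -1))) (Function('c')(P, p) = Add(2, Add(Mul(P, Pow(p, -1)), Mul(p, Pow(4, -1)))) = Add(2, Add(Mul(P, Pow(p, -1)), Mul(p, Rational(1, 4)))) = Add(2, Add(Mul(P, Pow(p, -1)), Mul(Rational(1, 4), p))) = Add(2, Add(Mul(Rational(1, 4), p), Mul(P, Pow(p, -1)))) = Add(2, Mul(Rational(1, 4), p), Mul(P, Pow(p, -1))))
Function('b')(a) = Mul(Rational(13, 12), a) (Function('b')(a) = Mul(a, Add(2, Mul(Rational(1, 4), 3), Mul(-5, Pow(3, -1)))) = Mul(a, Add(2, Rational(3, 4), Mul(-5, Rational(1, 3)))) = Mul(a, Add(2, Rational(3, 4), Rational(-5, 3))) = Mul(a, Rational(13, 12)) = Mul(Rational(13, 12), a))
Add(20008, Function('b')(Add(-22, Mul(100, Pow(-59, -1))))) = Add(20008, Mul(Rational(13, 12), Add(-22, Mul(100, Pow(-59, -1))))) = Add(20008, Mul(Rational(13, 12), Add(-22, Mul(100, Rational(-1, 59))))) = Add(20008, Mul(Rational(13, 12), Add(-22, Rational(-100, 59)))) = Add(20008, Mul(Rational(13, 12), Rational(-1398, 59))) = Add(20008, Rational(-3029, 118)) = Rational(2357915, 118)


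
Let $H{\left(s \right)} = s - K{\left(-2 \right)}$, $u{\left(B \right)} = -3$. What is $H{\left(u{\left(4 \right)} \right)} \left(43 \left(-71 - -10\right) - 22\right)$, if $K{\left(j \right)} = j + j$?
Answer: $-2645$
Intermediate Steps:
$K{\left(j \right)} = 2 j$
$H{\left(s \right)} = 4 + s$ ($H{\left(s \right)} = s - 2 \left(-2\right) = s - -4 = s + 4 = 4 + s$)
$H{\left(u{\left(4 \right)} \right)} \left(43 \left(-71 - -10\right) - 22\right) = \left(4 - 3\right) \left(43 \left(-71 - -10\right) - 22\right) = 1 \left(43 \left(-71 + 10\right) - 22\right) = 1 \left(43 \left(-61\right) - 22\right) = 1 \left(-2623 - 22\right) = 1 \left(-2645\right) = -2645$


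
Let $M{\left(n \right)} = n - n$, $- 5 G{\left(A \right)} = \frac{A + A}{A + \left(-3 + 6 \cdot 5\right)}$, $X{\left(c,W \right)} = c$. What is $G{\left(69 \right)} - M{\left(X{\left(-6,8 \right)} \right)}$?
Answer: $- \frac{23}{80} \approx -0.2875$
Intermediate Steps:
$G{\left(A \right)} = - \frac{2 A}{5 \left(27 + A\right)}$ ($G{\left(A \right)} = - \frac{\left(A + A\right) \frac{1}{A + \left(-3 + 6 \cdot 5\right)}}{5} = - \frac{2 A \frac{1}{A + \left(-3 + 30\right)}}{5} = - \frac{2 A \frac{1}{A + 27}}{5} = - \frac{2 A \frac{1}{27 + A}}{5} = - \frac{2 A}{5 \left(27 + A\right)}$)
$M{\left(n \right)} = 0$
$G{\left(69 \right)} - M{\left(X{\left(-6,8 \right)} \right)} = \left(-2\right) 69 \frac{1}{135 + 5 \cdot 69} - 0 = \left(-2\right) 69 \frac{1}{135 + 345} + 0 = \left(-2\right) 69 \cdot \frac{1}{480} + 0 = - \frac{23}{80} + 0 = - \frac{23}{80}$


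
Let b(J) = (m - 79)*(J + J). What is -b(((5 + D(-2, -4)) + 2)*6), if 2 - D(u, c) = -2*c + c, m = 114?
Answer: -2100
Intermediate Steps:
D(u, c) = 2 + c (D(u, c) = 2 - (-2*c + c) = 2 - (-1)*c = 2 + c)
b(J) = 70*J (b(J) = (114 - 79)*(J + J) = 35*(2*J) = 70*J)
-b(((5 + D(-2, -4)) + 2)*6) = -70*((5 + (2 - 4)) + 2)*6 = -70*((5 - 2) + 2)*6 = -70*(3 + 2)*6 = -70*5*6 = -70*30 = -1*2100 = -2100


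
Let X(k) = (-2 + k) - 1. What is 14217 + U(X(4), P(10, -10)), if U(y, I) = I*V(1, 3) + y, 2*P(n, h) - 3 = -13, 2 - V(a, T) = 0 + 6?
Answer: 14238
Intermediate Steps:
V(a, T) = -4 (V(a, T) = 2 - (0 + 6) = 2 - 1*6 = 2 - 6 = -4)
P(n, h) = -5 (P(n, h) = 3/2 + (1/2)*(-13) = 3/2 - 13/2 = -5)
X(k) = -3 + k
U(y, I) = y - 4*I (U(y, I) = I*(-4) + y = -4*I + y = y - 4*I)
14217 + U(X(4), P(10, -10)) = 14217 + ((-3 + 4) - 4*(-5)) = 14217 + (1 + 20) = 14217 + 21 = 14238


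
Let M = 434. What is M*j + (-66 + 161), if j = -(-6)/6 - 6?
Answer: -2075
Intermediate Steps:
j = -5 (j = -(-6)/6 - 6 = -1*(-1) - 6 = 1 - 6 = -5)
M*j + (-66 + 161) = 434*(-5) + (-66 + 161) = -2170 + 95 = -2075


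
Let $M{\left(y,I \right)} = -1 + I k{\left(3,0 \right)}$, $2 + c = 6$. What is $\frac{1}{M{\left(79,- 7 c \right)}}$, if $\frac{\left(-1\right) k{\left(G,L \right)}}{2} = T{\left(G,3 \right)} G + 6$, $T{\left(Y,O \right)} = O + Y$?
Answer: $\frac{1}{1343} \approx 0.0007446$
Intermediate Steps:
$c = 4$ ($c = -2 + 6 = 4$)
$k{\left(G,L \right)} = -12 - 2 G \left(3 + G\right)$ ($k{\left(G,L \right)} = - 2 \left(\left(3 + G\right) G + 6\right) = - 2 \left(G \left(3 + G\right) + 6\right) = - 2 \left(6 + G \left(3 + G\right)\right) = -12 - 2 G \left(3 + G\right)$)
$M{\left(y,I \right)} = -1 - 48 I$ ($M{\left(y,I \right)} = -1 + I \left(-12 - 6 \left(3 + 3\right)\right) = -1 + I \left(-12 - 6 \cdot 6\right) = -1 + I \left(-12 - 36\right) = -1 + I \left(-48\right) = -1 - 48 I$)
$\frac{1}{M{\left(79,- 7 c \right)}} = \frac{1}{-1 - 48 \left(\left(-7\right) 4\right)} = \frac{1}{-1 - -1344} = \frac{1}{-1 + 1344} = \frac{1}{1343}$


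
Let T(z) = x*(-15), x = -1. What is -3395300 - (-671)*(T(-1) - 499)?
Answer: -3720064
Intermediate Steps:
T(z) = 15 (T(z) = -1*(-15) = 15)
-3395300 - (-671)*(T(-1) - 499) = -3395300 - (-671)*(15 - 499) = -3395300 - (-671)*(-484) = -3395300 - 1*324764 = -3395300 - 324764 = -3720064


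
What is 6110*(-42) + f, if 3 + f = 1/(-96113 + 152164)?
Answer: -14383975772/56051 ≈ -2.5662e+5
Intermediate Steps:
f = -168152/56051 (f = -3 + 1/(-96113 + 152164) = -3 + 1/56051 = -168152/56051 ≈ -3.0000)
6110*(-42) + f = 6110*(-42) - 168152/56051 = -256620 - 168152/56051 = -14383975772/56051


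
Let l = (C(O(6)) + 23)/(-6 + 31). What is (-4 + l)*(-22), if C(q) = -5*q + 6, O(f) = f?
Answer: 2222/25 ≈ 88.880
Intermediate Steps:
C(q) = 6 - 5*q
l = -1/25 (l = ((6 - 5*6) + 23)/(-6 + 31) = ((6 - 30) + 23)/25 = (-24 + 23)*(1/25) = -1*1/25 = -1/25 ≈ -0.040000)
(-4 + l)*(-22) = (-4 - 1/25)*(-22) = -101/25*(-22) = 2222/25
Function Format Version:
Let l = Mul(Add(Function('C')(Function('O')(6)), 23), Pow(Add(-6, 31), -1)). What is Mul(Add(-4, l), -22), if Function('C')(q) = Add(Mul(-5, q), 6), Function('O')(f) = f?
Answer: Rational(2222, 25) ≈ 88.880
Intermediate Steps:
Function('C')(q) = Add(6, Mul(-5, q))
l = Rational(-1, 25) (l = Mul(Add(Add(6, Mul(-5, 6)), 23), Pow(Add(-6, 31), -1)) = Mul(Add(Add(6, -30), 23), Pow(25, -1)) = Mul(Add(-24, 23), Rational(1, 25)) = Mul(-1, Rational(1, 25)) = Rational(-1, 25) ≈ -0.040000)
Mul(Add(-4, l), -22) = Mul(Add(-4, Rational(-1, 25)), -22) = Mul(Rational(-101, 25), -22) = Rational(2222, 25)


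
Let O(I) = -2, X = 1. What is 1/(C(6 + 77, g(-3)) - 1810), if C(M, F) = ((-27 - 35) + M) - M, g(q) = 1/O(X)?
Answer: -1/1872 ≈ -0.00053419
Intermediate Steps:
g(q) = -1/2 (g(q) = 1/(-2) = -1/2)
C(M, F) = -62 (C(M, F) = (-62 + M) - M = -62)
1/(C(6 + 77, g(-3)) - 1810) = 1/(-62 - 1810) = 1/(-1872) = -1/1872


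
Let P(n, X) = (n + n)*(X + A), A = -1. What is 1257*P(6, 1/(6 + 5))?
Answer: -150840/11 ≈ -13713.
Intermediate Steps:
P(n, X) = 2*n*(-1 + X) (P(n, X) = (n + n)*(X - 1) = (2*n)*(-1 + X) = 2*n*(-1 + X))
1257*P(6, 1/(6 + 5)) = 1257*(2*6*(-1 + 1/(6 + 5))) = 1257*(2*6*(-1 + 1/11)) = 1257*(2*6*(-10/11)) = 1257*(-120/11) = -150840/11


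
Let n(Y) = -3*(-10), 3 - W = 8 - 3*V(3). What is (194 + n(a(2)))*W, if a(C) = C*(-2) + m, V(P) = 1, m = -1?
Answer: -448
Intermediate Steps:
a(C) = -1 - 2*C (a(C) = C*(-2) - 1 = -2*C - 1 = -1 - 2*C)
W = -2 (W = 3 - (8 - 3*1) = 3 - (8 - 3) = 3 - 1*5 = 3 - 5 = -2)
n(Y) = 30
(194 + n(a(2)))*W = (194 + 30)*(-2) = 224*(-2) = -448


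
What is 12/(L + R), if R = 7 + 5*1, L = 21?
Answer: 4/11 ≈ 0.36364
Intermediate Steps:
R = 12 (R = 7 + 5 = 12)
12/(L + R) = 12/(21 + 12) = 12/33 = (1/33)*12 = 4/11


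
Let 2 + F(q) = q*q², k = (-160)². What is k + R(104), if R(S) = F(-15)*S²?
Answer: -36500032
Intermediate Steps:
k = 25600
F(q) = -2 + q³ (F(q) = -2 + q*q² = -2 + q³)
R(S) = -3377*S² (R(S) = (-2 + (-15)³)*S² = (-2 - 3375)*S² = -3377*S²)
k + R(104) = 25600 - 3377*104² = 25600 - 3377*10816 = 25600 - 36525632 = -36500032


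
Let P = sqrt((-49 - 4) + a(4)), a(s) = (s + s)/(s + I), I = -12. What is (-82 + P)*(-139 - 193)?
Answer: 27224 - 996*I*sqrt(6) ≈ 27224.0 - 2439.7*I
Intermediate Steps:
a(s) = 2*s/(-12 + s) (a(s) = (s + s)/(s - 12) = (2*s)/(-12 + s) = 2*s/(-12 + s))
P = 3*I*sqrt(6) (P = sqrt((-49 - 4) + 2*4/(-12 + 4)) = sqrt(-53 + 2*4/(-8)) = sqrt(-53 + 2*4*(-1/8)) = sqrt(-53 - 1) = sqrt(-54) = 3*I*sqrt(6) ≈ 7.3485*I)
(-82 + P)*(-139 - 193) = (-82 + 3*I*sqrt(6))*(-139 - 193) = (-82 + 3*I*sqrt(6))*(-332) = 27224 - 996*I*sqrt(6)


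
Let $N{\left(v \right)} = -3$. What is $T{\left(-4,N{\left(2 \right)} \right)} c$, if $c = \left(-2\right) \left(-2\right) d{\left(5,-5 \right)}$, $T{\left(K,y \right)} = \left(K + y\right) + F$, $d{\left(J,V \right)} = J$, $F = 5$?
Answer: $-40$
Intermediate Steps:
$T{\left(K,y \right)} = 5 + K + y$ ($T{\left(K,y \right)} = \left(K + y\right) + 5 = 5 + K + y$)
$c = 20$ ($c = \left(-2\right) \left(-2\right) 5 = 4 \cdot 5 = 20$)
$T{\left(-4,N{\left(2 \right)} \right)} c = \left(5 - 4 - 3\right) 20 = \left(-2\right) 20 = -40$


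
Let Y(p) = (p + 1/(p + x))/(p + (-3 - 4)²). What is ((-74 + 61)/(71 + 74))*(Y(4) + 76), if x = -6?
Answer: -104819/15370 ≈ -6.8197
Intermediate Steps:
Y(p) = (p + 1/(-6 + p))/(49 + p) (Y(p) = (p + 1/(p - 6))/(p + (-3 - 4)²) = (p + 1/(-6 + p))/(p + (-7)²) = (p + 1/(-6 + p))/(p + 49) = (p + 1/(-6 + p))/(49 + p))
((-74 + 61)/(71 + 74))*(Y(4) + 76) = ((-74 + 61)/(71 + 74))*((1 + 4² - 6*4)/(-294 + 4² + 43*4) + 76) = (-13/145)*((1 + 16 - 24)/(-294 + 16 + 172) + 76) = (-13*1/145)*(-7/(-106) + 76) = -13*(-1/106*(-7) + 76)/145 = -13*(7/106 + 76)/145 = -13/145*8063/106 = -104819/15370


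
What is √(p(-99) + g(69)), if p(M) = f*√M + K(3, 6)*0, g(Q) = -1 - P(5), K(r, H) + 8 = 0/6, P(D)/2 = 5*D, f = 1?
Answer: √(-51 + 3*I*√11) ≈ 0.69337 + 7.175*I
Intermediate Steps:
P(D) = 10*D (P(D) = 2*(5*D) = 10*D)
K(r, H) = -8 (K(r, H) = -8 + 0/6 = -8 + 0*(⅙) = -8 + 0 = -8)
g(Q) = -51 (g(Q) = -1 - 10*5 = -1 - 1*50 = -1 - 50 = -51)
p(M) = √M (p(M) = 1*√M - 8*0 = √M + 0 = √M)
√(p(-99) + g(69)) = √(√(-99) - 51) = √(3*I*√11 - 51) = √(-51 + 3*I*√11)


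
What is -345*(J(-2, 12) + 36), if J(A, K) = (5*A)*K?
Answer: 28980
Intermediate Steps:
J(A, K) = 5*A*K
-345*(J(-2, 12) + 36) = -345*(5*(-2)*12 + 36) = -345*(-120 + 36) = -345*(-84) = 28980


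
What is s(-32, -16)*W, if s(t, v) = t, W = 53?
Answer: -1696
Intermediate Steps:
s(-32, -16)*W = -32*53 = -1696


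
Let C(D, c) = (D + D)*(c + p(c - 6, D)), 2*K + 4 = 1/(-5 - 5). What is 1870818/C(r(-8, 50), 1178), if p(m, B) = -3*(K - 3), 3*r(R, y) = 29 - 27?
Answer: 28062270/23863 ≈ 1176.0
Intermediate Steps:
r(R, y) = 2/3 (r(R, y) = (29 - 27)/3 = (1/3)*2 = 2/3)
K = -41/20 (K = -2 + 1/(2*(-5 - 5)) = -2 + (1/2)/(-10) = -2 + (1/2)*(-1/10) = -2 - 1/20 = -41/20 ≈ -2.0500)
p(m, B) = 303/20 (p(m, B) = -3*(-41/20 - 3) = -3*(-101/20) = 303/20)
C(D, c) = 2*D*(303/20 + c) (C(D, c) = (D + D)*(c + 303/20) = (2*D)*(303/20 + c) = 2*D*(303/20 + c))
1870818/C(r(-8, 50), 1178) = 1870818/(((1/10)*(2/3)*(303 + 20*1178))) = 1870818/(((1/10)*(2/3)*(303 + 23560))) = 1870818/(((1/10)*(2/3)*23863)) = 1870818/(23863/15) = 1870818*(15/23863) = 28062270/23863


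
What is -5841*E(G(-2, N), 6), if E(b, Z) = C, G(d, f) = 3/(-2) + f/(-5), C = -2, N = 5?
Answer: 11682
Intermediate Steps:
G(d, f) = -3/2 - f/5 (G(d, f) = 3*(-½) + f*(-⅕) = -3/2 - f/5)
E(b, Z) = -2
-5841*E(G(-2, N), 6) = -5841*(-2) = 11682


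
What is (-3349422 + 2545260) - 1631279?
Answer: -2435441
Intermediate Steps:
(-3349422 + 2545260) - 1631279 = -804162 - 1631279 = -2435441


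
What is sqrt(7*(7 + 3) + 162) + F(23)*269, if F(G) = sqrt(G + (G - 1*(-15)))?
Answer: 2*sqrt(58) + 269*sqrt(61) ≈ 2116.2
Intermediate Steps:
F(G) = sqrt(15 + 2*G) (F(G) = sqrt(G + (G + 15)) = sqrt(G + (15 + G)) = sqrt(15 + 2*G))
sqrt(7*(7 + 3) + 162) + F(23)*269 = sqrt(7*(7 + 3) + 162) + sqrt(15 + 2*23)*269 = sqrt(7*10 + 162) + sqrt(15 + 46)*269 = sqrt(70 + 162) + sqrt(61)*269 = sqrt(232) + 269*sqrt(61) = 2*sqrt(58) + 269*sqrt(61)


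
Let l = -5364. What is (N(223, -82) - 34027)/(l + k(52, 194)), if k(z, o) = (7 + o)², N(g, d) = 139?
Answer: -11296/11679 ≈ -0.96721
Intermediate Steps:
(N(223, -82) - 34027)/(l + k(52, 194)) = (139 - 34027)/(-5364 + (7 + 194)²) = -33888/(-5364 + 201²) = -33888/(-5364 + 40401) = -33888/35037 = -33888*1/35037 = -11296/11679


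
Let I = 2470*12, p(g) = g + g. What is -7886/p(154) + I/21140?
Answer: -562789/23254 ≈ -24.202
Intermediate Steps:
p(g) = 2*g
I = 29640
-7886/p(154) + I/21140 = -7886/(2*154) + 29640/21140 = -7886/308 + 29640*(1/21140) = -7886*1/308 + 1482/1057 = -3943/154 + 1482/1057 = -562789/23254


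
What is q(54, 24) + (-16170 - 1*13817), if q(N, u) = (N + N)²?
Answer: -18323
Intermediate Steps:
q(N, u) = 4*N² (q(N, u) = (2*N)² = 4*N²)
q(54, 24) + (-16170 - 1*13817) = 4*54² + (-16170 - 1*13817) = 4*2916 + (-16170 - 13817) = 11664 - 29987 = -18323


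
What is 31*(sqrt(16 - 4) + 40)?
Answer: 1240 + 62*sqrt(3) ≈ 1347.4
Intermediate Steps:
31*(sqrt(16 - 4) + 40) = 31*(sqrt(12) + 40) = 31*(2*sqrt(3) + 40) = 31*(40 + 2*sqrt(3)) = 1240 + 62*sqrt(3)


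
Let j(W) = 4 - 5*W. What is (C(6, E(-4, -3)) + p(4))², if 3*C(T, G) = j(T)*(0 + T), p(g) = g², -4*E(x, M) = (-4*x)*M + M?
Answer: 1296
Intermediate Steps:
E(x, M) = -M/4 + M*x (E(x, M) = -((-4*x)*M + M)/4 = -(-4*M*x + M)/4 = -(M - 4*M*x)/4 = -M/4 + M*x)
C(T, G) = T*(4 - 5*T)/3 (C(T, G) = ((4 - 5*T)*(0 + T))/3 = ((4 - 5*T)*T)/3 = (T*(4 - 5*T))/3 = T*(4 - 5*T)/3)
(C(6, E(-4, -3)) + p(4))² = ((⅓)*6*(4 - 5*6) + 4²)² = ((⅓)*6*(4 - 30) + 16)² = ((⅓)*6*(-26) + 16)² = (-52 + 16)² = (-36)² = 1296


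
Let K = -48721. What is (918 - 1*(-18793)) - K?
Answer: 68432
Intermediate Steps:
(918 - 1*(-18793)) - K = (918 - 1*(-18793)) - 1*(-48721) = (918 + 18793) + 48721 = 19711 + 48721 = 68432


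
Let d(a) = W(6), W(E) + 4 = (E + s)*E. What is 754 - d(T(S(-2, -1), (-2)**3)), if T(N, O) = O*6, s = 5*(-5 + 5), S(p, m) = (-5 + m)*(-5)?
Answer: 722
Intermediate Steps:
S(p, m) = 25 - 5*m
s = 0 (s = 5*0 = 0)
T(N, O) = 6*O
W(E) = -4 + E**2 (W(E) = -4 + (E + 0)*E = -4 + E*E = -4 + E**2)
d(a) = 32 (d(a) = -4 + 6**2 = -4 + 36 = 32)
754 - d(T(S(-2, -1), (-2)**3)) = 754 - 1*32 = 754 - 32 = 722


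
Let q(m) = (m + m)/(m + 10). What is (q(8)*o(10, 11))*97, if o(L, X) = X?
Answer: 8536/9 ≈ 948.44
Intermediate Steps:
q(m) = 2*m/(10 + m) (q(m) = (2*m)/(10 + m) = 2*m/(10 + m))
(q(8)*o(10, 11))*97 = ((2*8/(10 + 8))*11)*97 = ((2*8/18)*11)*97 = ((2*8*(1/18))*11)*97 = ((8/9)*11)*97 = (88/9)*97 = 8536/9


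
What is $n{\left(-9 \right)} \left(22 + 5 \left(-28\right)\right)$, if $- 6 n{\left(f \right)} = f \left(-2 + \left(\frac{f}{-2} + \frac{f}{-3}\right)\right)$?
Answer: $- \frac{1947}{2} \approx -973.5$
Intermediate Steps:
$n{\left(f \right)} = - \frac{f \left(-2 - \frac{5 f}{6}\right)}{6}$ ($n{\left(f \right)} = - \frac{f \left(-2 + \left(\frac{f}{-2} + \frac{f}{-3}\right)\right)}{6} = - \frac{f \left(-2 + \left(f \left(- \frac{1}{2}\right) + f \left(- \frac{1}{3}\right)\right)\right)}{6} = - \frac{f \left(-2 - \frac{5 f}{6}\right)}{6}$)
$n{\left(-9 \right)} \left(22 + 5 \left(-28\right)\right) = \frac{1}{36} \left(-9\right) \left(12 + 5 \left(-9\right)\right) \left(22 + 5 \left(-28\right)\right) = \frac{1}{36} \left(-9\right) \left(12 - 45\right) \left(22 - 140\right) = \frac{1}{36} \left(-9\right) \left(-33\right) \left(-118\right) = \frac{33}{4} \left(-118\right) = - \frac{1947}{2}$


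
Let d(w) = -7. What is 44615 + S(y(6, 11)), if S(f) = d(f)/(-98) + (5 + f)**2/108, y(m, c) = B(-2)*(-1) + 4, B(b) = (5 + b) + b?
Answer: 16864721/378 ≈ 44616.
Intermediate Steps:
B(b) = 5 + 2*b
y(m, c) = 3 (y(m, c) = (5 + 2*(-2))*(-1) + 4 = (5 - 4)*(-1) + 4 = 1*(-1) + 4 = -1 + 4 = 3)
S(f) = 1/14 + (5 + f)**2/108 (S(f) = -7/(-98) + (5 + f)**2/108 = -7*(-1/98) + (5 + f)**2*(1/108) = 1/14 + (5 + f)**2/108)
44615 + S(y(6, 11)) = 44615 + (1/14 + (5 + 3)**2/108) = 44615 + (1/14 + (1/108)*8**2) = 44615 + (1/14 + (1/108)*64) = 44615 + (1/14 + 16/27) = 44615 + 251/378 = 16864721/378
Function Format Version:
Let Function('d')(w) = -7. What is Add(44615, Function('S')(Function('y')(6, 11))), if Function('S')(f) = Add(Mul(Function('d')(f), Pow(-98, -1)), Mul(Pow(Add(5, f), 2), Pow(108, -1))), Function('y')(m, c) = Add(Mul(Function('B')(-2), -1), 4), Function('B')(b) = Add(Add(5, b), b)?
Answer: Rational(16864721, 378) ≈ 44616.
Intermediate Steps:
Function('B')(b) = Add(5, Mul(2, b))
Function('y')(m, c) = 3 (Function('y')(m, c) = Add(Mul(Add(5, Mul(2, -2)), -1), 4) = Add(Mul(Add(5, -4), -1), 4) = Add(Mul(1, -1), 4) = Add(-1, 4) = 3)
Function('S')(f) = Add(Rational(1, 14), Mul(Rational(1, 108), Pow(Add(5, f), 2))) (Function('S')(f) = Add(Mul(-7, Pow(-98, -1)), Mul(Pow(Add(5, f), 2), Pow(108, -1))) = Add(Mul(-7, Rational(-1, 98)), Mul(Pow(Add(5, f), 2), Rational(1, 108))) = Add(Rational(1, 14), Mul(Rational(1, 108), Pow(Add(5, f), 2))))
Add(44615, Function('S')(Function('y')(6, 11))) = Add(44615, Add(Rational(1, 14), Mul(Rational(1, 108), Pow(Add(5, 3), 2)))) = Add(44615, Add(Rational(1, 14), Mul(Rational(1, 108), Pow(8, 2)))) = Add(44615, Add(Rational(1, 14), Mul(Rational(1, 108), 64))) = Add(44615, Add(Rational(1, 14), Rational(16, 27))) = Add(44615, Rational(251, 378)) = Rational(16864721, 378)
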